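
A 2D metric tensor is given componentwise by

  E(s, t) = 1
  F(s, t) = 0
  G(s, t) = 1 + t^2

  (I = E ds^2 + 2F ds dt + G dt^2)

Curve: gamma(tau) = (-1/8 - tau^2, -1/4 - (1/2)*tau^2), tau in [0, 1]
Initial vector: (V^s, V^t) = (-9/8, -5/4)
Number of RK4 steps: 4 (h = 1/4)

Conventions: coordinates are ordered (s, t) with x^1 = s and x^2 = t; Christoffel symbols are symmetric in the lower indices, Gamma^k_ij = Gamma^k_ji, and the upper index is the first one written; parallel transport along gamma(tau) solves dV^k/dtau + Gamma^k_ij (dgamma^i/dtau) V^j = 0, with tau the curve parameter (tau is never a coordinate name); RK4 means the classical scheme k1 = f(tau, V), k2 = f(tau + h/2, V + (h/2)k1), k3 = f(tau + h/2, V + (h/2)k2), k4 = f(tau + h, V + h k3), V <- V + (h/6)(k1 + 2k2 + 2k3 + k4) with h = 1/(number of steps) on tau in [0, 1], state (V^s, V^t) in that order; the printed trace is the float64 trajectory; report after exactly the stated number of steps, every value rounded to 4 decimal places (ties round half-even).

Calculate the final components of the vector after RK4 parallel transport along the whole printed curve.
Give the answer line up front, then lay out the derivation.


Answer: V^s = -1.1250, V^t = -1.0308

gamma'(tau) = (-2*tau, -tau); f(tau, V)^k = -Gamma^k_ij(gamma(tau)) gamma'^i(tau) V^j; h = 1/4; intermediate values shown to 6 dp
curve data and Christoffel symbols at the stage parameters:
  tau = 0.000000: gamma = (-0.125000, -0.250000), gamma' = (0.000000, 0.000000); Gamma_sss = 0.000000, Gamma_sst = 0.000000, Gamma_stt = 0.000000, Gamma_tss = 0.000000, Gamma_tst = 0.000000, Gamma_ttt = -0.235294
  tau = 0.125000: gamma = (-0.140625, -0.257812), gamma' = (-0.250000, -0.125000); Gamma_sss = 0.000000, Gamma_sst = 0.000000, Gamma_stt = 0.000000, Gamma_tss = 0.000000, Gamma_tst = 0.000000, Gamma_ttt = -0.241744
  tau = 0.250000: gamma = (-0.187500, -0.281250), gamma' = (-0.500000, -0.250000); Gamma_sss = 0.000000, Gamma_sst = 0.000000, Gamma_stt = 0.000000, Gamma_tss = 0.000000, Gamma_tst = 0.000000, Gamma_ttt = -0.260633
  tau = 0.375000: gamma = (-0.265625, -0.320312), gamma' = (-0.750000, -0.375000); Gamma_sss = 0.000000, Gamma_sst = 0.000000, Gamma_stt = 0.000000, Gamma_tss = 0.000000, Gamma_tst = 0.000000, Gamma_ttt = -0.290507
  tau = 0.500000: gamma = (-0.375000, -0.375000), gamma' = (-1.000000, -0.500000); Gamma_sss = 0.000000, Gamma_sst = 0.000000, Gamma_stt = 0.000000, Gamma_tss = 0.000000, Gamma_tst = 0.000000, Gamma_ttt = -0.328767
  tau = 0.625000: gamma = (-0.515625, -0.445312), gamma' = (-1.250000, -0.625000); Gamma_sss = 0.000000, Gamma_sst = 0.000000, Gamma_stt = 0.000000, Gamma_tss = 0.000000, Gamma_tst = 0.000000, Gamma_ttt = -0.371619
  tau = 0.750000: gamma = (-0.687500, -0.531250), gamma' = (-1.500000, -0.750000); Gamma_sss = 0.000000, Gamma_sst = 0.000000, Gamma_stt = 0.000000, Gamma_tss = 0.000000, Gamma_tst = 0.000000, Gamma_ttt = -0.414318
  tau = 0.875000: gamma = (-0.890625, -0.632812), gamma' = (-1.750000, -0.875000); Gamma_sss = 0.000000, Gamma_sst = 0.000000, Gamma_stt = 0.000000, Gamma_tss = 0.000000, Gamma_tst = 0.000000, Gamma_ttt = -0.451863
  tau = 1.000000: gamma = (-1.125000, -0.750000), gamma' = (-2.000000, -1.000000); Gamma_sss = 0.000000, Gamma_sst = 0.000000, Gamma_stt = 0.000000, Gamma_tss = 0.000000, Gamma_tst = 0.000000, Gamma_ttt = -0.480000
step 0: V^s = -1.1250, V^t = -1.2500
step 1: k1 = (0.000000, 0.000000), k2 = (0.000000, 0.037773), k3 = (0.000000, 0.037630), k4 = (0.000000, 0.080835); V <- V + (h/6)(k1 + 2k2 + 2k3 + k4): V^s = -1.1250, V^t = -1.2403
step 2: k1 = (0.000000, 0.080819), k2 = (0.000000, 0.134023), k3 = (0.000000, 0.133298), k4 = (0.000000, 0.198415); V <- V + (h/6)(k1 + 2k2 + 2k3 + k4): V^s = -1.1250, V^t = -1.2064
step 3: k1 = (0.000000, 0.198318), k2 = (0.000000, 0.274452), k3 = (0.000000, 0.272241), k4 = (0.000000, 0.353738); V <- V + (h/6)(k1 + 2k2 + 2k3 + k4): V^s = -1.1250, V^t = -1.1379
step 4: k1 = (0.000000, 0.353582), k2 = (0.000000, 0.432419), k3 = (0.000000, 0.428523), k4 = (0.000000, 0.494758); V <- V + (h/6)(k1 + 2k2 + 2k3 + k4): V^s = -1.1250, V^t = -1.0308


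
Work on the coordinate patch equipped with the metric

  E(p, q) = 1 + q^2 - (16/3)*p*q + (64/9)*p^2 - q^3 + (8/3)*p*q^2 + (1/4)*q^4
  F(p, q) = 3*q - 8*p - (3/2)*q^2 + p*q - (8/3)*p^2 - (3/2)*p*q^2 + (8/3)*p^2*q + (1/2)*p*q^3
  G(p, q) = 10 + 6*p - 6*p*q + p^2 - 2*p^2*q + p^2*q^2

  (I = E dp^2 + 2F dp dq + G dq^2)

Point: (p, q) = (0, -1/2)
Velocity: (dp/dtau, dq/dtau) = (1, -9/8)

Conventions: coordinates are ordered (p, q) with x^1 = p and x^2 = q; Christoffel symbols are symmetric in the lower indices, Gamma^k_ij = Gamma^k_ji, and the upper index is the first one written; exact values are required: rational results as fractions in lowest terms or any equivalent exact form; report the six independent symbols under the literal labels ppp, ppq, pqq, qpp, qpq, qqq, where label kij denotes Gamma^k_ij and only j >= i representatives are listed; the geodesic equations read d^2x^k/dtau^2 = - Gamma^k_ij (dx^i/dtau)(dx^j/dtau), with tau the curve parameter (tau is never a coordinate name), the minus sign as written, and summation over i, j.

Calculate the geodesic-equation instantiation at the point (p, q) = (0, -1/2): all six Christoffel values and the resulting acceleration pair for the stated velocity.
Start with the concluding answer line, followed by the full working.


Answer: Gamma_ppp = 64/399, Gamma_ppq = -12/133, Gamma_pqq = 0, Gamma_qpp = -512/665, Gamma_qpq = 288/665, Gamma_qqq = 0; accelerations (d^2p/dtau^2, d^2q/dtau^2) = (-145/399, 232/133)

E = 89/64, F = -15/8, G = 10 at the point
E_p = 10/3, E_q = -15/8, F_p = -143/16, F_q = 9/2, G_p = 9, G_q = 0
EG - F^2 = 665/64;  g^inv = (64/665) * [[10, 15/8], [15/8, 89/64]]
first-kind symbols [ij,l] = (1/2)(d_i g_jl + d_j g_il - d_l g_ij): [pp,p] = E_p/2 = 5/3, [pp,q] = F_p - E_q/2 = -8, [pq,p] = E_q/2 = -15/16, [pq,q] = G_p/2 = 9/2, [qq,p] = F_q - G_p/2 = 0, [qq,q] = G_q/2 = 0
Gamma^p_ij = (G*[ij,p] - F*[ij,q])/(EG - F^2), Gamma^q_ij = (E*[ij,q] - F*[ij,p])/(EG - F^2)
Gamma_ppp = 64/399, Gamma_ppq = -12/133, Gamma_pqq = 0, Gamma_qpp = -512/665, Gamma_qpq = 288/665, Gamma_qqq = 0
d^2p/dtau^2 = -(Gamma_ppp*(1)^2 + 2*Gamma_ppq*(1)*(-9/8) + Gamma_pqq*(-9/8)^2) = -145/399
d^2q/dtau^2 = -(Gamma_qpp*(1)^2 + 2*Gamma_qpq*(1)*(-9/8) + Gamma_qqq*(-9/8)^2) = 232/133


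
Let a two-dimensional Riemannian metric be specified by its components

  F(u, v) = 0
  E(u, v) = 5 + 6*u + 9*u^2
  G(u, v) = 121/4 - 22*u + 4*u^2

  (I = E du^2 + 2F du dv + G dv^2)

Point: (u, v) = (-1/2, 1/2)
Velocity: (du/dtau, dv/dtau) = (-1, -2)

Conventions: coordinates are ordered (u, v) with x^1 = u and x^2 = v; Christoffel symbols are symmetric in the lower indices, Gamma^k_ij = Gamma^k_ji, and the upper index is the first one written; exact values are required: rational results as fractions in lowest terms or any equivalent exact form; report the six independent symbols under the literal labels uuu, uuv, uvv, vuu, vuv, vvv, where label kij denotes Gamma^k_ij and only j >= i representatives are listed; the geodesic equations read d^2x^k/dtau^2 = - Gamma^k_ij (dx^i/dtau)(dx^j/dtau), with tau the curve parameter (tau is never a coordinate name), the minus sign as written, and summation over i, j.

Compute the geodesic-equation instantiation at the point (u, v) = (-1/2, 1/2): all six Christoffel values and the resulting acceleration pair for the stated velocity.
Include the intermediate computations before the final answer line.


E = 17/4, F = 0, G = 169/4 at the point
E_u = -3, E_v = 0, F_u = 0, F_v = 0, G_u = -26, G_v = 0
EG - F^2 = 2873/16;  g^inv = (16/2873) * [[169/4, 0], [0, 17/4]]
first-kind symbols [ij,l] = (1/2)(d_i g_jl + d_j g_il - d_l g_ij): [uu,u] = E_u/2 = -3/2, [uu,v] = F_u - E_v/2 = 0, [uv,u] = E_v/2 = 0, [uv,v] = G_u/2 = -13, [vv,u] = F_v - G_u/2 = 13, [vv,v] = G_v/2 = 0
Gamma^u_ij = (G*[ij,u] - F*[ij,v])/(EG - F^2), Gamma^v_ij = (E*[ij,v] - F*[ij,u])/(EG - F^2)
Gamma_uuu = -6/17, Gamma_uuv = 0, Gamma_uvv = 52/17, Gamma_vuu = 0, Gamma_vuv = -4/13, Gamma_vvv = 0
d^2u/dtau^2 = -(Gamma_uuu*(-1)^2 + 2*Gamma_uuv*(-1)*(-2) + Gamma_uvv*(-2)^2) = -202/17
d^2v/dtau^2 = -(Gamma_vuu*(-1)^2 + 2*Gamma_vuv*(-1)*(-2) + Gamma_vvv*(-2)^2) = 16/13

Answer: Gamma_uuu = -6/17, Gamma_uuv = 0, Gamma_uvv = 52/17, Gamma_vuu = 0, Gamma_vuv = -4/13, Gamma_vvv = 0; accelerations (d^2u/dtau^2, d^2v/dtau^2) = (-202/17, 16/13)


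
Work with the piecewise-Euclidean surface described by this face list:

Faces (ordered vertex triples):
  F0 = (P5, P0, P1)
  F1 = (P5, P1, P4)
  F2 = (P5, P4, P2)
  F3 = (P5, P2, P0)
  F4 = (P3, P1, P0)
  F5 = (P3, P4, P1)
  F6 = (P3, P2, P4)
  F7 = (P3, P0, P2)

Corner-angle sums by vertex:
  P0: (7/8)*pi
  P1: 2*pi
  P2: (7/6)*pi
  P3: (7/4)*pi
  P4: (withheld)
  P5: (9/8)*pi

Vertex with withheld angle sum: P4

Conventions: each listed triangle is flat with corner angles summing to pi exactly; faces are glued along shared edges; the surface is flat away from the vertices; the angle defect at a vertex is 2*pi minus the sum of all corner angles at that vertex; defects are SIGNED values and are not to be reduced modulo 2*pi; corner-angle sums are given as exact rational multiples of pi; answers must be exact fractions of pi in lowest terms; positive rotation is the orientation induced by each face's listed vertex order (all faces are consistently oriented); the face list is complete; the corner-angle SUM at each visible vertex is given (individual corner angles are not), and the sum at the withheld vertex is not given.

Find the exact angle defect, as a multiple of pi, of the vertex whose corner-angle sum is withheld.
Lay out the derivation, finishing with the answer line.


V = 6, E = 12, F = 8; chi = V - E + F = 2
Gauss-Bonnet: total defect = 2*pi*chi = 4*pi; visible defects sum to (37/12)*pi

Answer: defect(P4) = (11/12)*pi


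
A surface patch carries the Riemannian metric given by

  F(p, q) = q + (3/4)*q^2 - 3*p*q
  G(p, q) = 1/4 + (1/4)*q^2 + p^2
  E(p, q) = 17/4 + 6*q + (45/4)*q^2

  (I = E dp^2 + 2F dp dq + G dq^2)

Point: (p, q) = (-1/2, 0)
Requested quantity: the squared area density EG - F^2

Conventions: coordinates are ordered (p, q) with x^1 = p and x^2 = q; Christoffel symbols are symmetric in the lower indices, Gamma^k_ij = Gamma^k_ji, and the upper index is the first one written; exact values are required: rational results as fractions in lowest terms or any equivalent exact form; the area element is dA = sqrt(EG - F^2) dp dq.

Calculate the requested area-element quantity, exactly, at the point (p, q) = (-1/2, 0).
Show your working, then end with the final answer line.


E = 17/4, F = 0, G = 1/2; EG - F^2 = 17/8

Answer: EG - F^2 = 17/8


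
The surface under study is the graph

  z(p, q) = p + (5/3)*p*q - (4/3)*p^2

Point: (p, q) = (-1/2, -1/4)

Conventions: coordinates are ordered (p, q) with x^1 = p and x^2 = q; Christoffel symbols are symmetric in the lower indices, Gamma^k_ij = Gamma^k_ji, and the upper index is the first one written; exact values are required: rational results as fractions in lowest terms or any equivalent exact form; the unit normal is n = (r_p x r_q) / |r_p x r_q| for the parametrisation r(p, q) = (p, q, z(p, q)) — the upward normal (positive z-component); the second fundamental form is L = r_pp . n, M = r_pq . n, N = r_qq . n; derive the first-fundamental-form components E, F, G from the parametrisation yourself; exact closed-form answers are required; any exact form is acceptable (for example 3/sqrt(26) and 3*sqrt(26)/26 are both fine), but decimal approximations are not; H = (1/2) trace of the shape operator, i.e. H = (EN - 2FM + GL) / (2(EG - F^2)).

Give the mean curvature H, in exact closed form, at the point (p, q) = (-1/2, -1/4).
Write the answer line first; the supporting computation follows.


Answer: H = 696*sqrt(773)/597529

z_p = 23/12, z_q = -5/6, z_pp = -8/3, z_pq = 5/3, z_qq = 0
E = 673/144, F = -115/72, G = 61/36; answer radicand W^2 = 773/144
unnormalised second-form numerators: l = -8/3, m = 5/3, n = 0; L = l/sqrt(773/144), and similarly M = m/sqrt(W^2), N = n/sqrt(W^2)
H = (E*n - 2*F*m + G*l) / (2*(EG - F^2)*sqrt(W^2)); E*n - 2*F*m + G*l = 29/36, EG - F^2 = 773/144, so H = (58/773)/sqrt(773/144)


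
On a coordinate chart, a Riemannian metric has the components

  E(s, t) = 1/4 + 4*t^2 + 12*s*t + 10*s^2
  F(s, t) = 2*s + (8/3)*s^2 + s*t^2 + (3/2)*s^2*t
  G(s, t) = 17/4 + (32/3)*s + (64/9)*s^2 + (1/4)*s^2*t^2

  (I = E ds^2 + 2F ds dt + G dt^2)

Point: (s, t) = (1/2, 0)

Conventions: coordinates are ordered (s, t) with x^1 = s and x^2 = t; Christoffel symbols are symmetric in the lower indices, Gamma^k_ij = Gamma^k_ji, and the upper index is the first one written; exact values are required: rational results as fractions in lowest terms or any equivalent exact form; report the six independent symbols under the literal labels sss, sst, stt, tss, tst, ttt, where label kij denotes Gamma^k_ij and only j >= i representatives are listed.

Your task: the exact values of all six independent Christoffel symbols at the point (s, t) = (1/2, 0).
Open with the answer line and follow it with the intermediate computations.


Answer: Gamma_sss = 7780/4099, Gamma_sst = 8324/12297, Gamma_stt = -250717/73782, Gamma_tss = -540/4099, Gamma_tst = 2800/4099, Gamma_ttt = 6130/12297

E = 11/4, F = 5/3, G = 409/36 at the point
E_s = 10, E_t = 6, F_s = 14/3, F_t = 3/8, G_s = 160/9, G_t = 0
EG - F^2 = 4099/144;  g^inv = (144/4099) * [[409/36, -5/3], [-5/3, 11/4]]
first-kind symbols [ij,l] = (1/2)(d_i g_jl + d_j g_il - d_l g_ij): [ss,s] = E_s/2 = 5, [ss,t] = F_s - E_t/2 = 5/3, [st,s] = E_t/2 = 3, [st,t] = G_s/2 = 80/9, [tt,s] = F_t - G_s/2 = -613/72, [tt,t] = G_t/2 = 0
Gamma^s_ij = (G*[ij,s] - F*[ij,t])/(EG - F^2), Gamma^t_ij = (E*[ij,t] - F*[ij,s])/(EG - F^2)


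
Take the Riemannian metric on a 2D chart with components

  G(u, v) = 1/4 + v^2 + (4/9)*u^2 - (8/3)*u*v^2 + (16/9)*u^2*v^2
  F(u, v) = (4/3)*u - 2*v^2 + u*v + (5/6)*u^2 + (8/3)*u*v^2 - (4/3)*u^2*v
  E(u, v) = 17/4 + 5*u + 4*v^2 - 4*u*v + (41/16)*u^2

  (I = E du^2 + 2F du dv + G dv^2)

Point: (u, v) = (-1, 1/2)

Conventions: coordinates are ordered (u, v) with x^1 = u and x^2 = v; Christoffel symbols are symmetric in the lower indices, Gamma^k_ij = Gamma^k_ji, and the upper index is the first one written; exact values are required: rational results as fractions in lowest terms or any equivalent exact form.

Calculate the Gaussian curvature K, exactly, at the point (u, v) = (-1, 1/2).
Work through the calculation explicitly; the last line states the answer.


E = 77/16, F = -17/6, G = 37/18, EG - F^2 = 179/96 at the point
E_u = -17/8, E_v = 8, F_u = 13/6, F_v = -7, G_u = -22/9, G_v = 49/9
E_vv = 8, F_uv = 19/3, G_uu = 16/9
Using the Brioschi determinant formula for K from the metric derivatives:
M1 = [[-E_vv/2 + F_uv - G_uu/2, E_u/2, F_u - E_v/2], [F_v - G_u/2, E, F], [G_v/2, F, G]] = [[13/9, -17/16, -11/6], [-52/9, 77/16, -17/6], [49/18, -17/6, 37/18]]; det M1 = -20023/2592
M2 = [[0, E_v/2, G_u/2], [E_v/2, E, F], [G_u/2, F, G]] = [[0, 4, -11/9], [4, 77/16, -17/6], [-11/9, -17/6, 37/18]]; det M2 = -16037/1296
det M1 - det M2 = 1339/288; K = 1339/288 / (179/96)^2 = 42848/32041

Answer: K = 42848/32041


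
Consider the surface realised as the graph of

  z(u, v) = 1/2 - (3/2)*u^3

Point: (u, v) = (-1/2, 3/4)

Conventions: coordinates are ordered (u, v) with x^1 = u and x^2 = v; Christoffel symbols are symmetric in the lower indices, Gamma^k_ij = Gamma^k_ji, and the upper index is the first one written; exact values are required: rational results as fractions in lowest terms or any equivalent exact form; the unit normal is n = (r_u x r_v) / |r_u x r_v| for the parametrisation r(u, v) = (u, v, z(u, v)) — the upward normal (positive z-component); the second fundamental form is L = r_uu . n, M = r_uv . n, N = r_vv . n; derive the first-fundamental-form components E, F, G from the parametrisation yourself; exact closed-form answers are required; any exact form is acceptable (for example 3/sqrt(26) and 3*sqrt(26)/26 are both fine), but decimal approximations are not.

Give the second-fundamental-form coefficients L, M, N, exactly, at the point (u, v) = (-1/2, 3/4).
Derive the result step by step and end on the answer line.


z_u = -9/8, z_v = 0, z_uu = 9/2, z_uv = 0, z_vv = 0
E = 145/64, F = 0, G = 1; answer radicand W^2 = 145/64
unnormalised second-form numerators: l = 9/2, m = 0, n = 0; L = l/sqrt(145/64), and similarly M = m/sqrt(W^2), N = n/sqrt(W^2)

Answer: L = 36*sqrt(145)/145, M = 0, N = 0


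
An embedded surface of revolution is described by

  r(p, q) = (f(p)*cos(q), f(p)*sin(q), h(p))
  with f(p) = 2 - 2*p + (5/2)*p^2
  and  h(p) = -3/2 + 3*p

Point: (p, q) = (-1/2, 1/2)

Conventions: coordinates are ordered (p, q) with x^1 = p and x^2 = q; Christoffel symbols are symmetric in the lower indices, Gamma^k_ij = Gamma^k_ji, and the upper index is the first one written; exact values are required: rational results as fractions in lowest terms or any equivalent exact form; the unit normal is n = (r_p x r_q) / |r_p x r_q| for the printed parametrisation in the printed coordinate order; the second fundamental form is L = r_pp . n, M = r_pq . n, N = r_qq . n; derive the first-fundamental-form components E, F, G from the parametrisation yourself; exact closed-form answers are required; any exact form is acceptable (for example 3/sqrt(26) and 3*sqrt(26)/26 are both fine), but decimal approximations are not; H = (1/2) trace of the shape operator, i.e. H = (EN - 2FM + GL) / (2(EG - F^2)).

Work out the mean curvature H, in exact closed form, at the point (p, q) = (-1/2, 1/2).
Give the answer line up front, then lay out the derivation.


Answer: H = 356*sqrt(13)/44109

f = 29/8, f' = -9/2, f'' = 5, h' = 3, h'' = 0
E = 117/4, F = 0, G = 841/64; answer radicand W^2 = 117/4
unnormalised second-form numerators: l = -15, m = 0, n = 87/8; L = l/sqrt(117/4), and similarly M = m/sqrt(W^2), N = n/sqrt(W^2)
H = (E*n - 2*F*m + G*l) / (2*(EG - F^2)*sqrt(W^2)); E*n - 2*F*m + G*l = 7743/64, EG - F^2 = 98397/256, so H = (178/1131)/sqrt(117/4)


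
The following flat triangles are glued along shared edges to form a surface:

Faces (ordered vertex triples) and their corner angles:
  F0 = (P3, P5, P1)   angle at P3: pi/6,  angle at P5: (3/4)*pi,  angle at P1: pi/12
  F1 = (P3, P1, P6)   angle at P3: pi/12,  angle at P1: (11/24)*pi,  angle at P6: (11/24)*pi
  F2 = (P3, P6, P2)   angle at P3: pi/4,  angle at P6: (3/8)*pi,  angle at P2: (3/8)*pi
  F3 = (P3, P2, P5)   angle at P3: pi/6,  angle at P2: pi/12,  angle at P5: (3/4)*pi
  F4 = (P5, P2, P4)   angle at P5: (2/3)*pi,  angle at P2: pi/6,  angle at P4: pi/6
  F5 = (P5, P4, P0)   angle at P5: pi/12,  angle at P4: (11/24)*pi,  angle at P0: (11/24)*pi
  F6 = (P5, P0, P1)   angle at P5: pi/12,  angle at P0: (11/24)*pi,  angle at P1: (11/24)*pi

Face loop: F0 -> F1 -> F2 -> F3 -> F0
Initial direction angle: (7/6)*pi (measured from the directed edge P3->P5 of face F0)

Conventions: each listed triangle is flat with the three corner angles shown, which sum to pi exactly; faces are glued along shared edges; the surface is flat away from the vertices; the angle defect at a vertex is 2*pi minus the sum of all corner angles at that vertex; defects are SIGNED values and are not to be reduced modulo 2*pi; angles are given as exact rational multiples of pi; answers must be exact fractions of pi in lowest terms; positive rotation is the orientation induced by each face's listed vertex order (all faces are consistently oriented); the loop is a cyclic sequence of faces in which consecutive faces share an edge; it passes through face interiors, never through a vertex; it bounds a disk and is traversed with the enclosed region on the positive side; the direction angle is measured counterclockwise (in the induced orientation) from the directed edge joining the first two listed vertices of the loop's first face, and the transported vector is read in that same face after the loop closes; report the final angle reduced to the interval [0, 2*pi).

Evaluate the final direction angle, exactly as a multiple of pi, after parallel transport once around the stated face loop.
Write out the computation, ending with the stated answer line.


enclosed vertex P3: corner angles sum to (2/3)*pi, defect = 2*pi - (2/3)*pi = (4/3)*pi
summing the enclosed defects onto the initial angle, mod 2*pi in the induced orientation:
final angle = (7/6)*pi + (4/3)*pi = pi/2 (mod 2*pi)

Answer: final direction angle = pi/2


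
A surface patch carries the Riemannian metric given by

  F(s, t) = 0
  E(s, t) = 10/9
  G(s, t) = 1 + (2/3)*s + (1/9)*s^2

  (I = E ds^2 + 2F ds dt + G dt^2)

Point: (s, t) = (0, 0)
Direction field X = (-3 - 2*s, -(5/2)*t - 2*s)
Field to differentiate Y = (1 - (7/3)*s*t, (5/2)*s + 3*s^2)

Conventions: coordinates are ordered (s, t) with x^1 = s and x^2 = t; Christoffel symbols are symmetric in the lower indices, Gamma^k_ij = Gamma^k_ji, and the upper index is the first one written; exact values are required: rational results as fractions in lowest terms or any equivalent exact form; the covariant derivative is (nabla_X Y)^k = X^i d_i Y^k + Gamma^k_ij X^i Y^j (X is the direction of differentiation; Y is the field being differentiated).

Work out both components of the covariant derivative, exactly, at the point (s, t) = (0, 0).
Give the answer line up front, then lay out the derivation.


Answer: (nabla_X Y)^s = 0, (nabla_X Y)^t = -15/2

E = 10/9, F = 0, G = 1 at the point
E_s = 0, E_t = 0, F_s = 0, F_t = 0, G_s = 2/3, G_t = 0
EG - F^2 = 10/9;  g^inv = (9/10) * [[1, 0], [0, 10/9]]
first-kind symbols [ij,l] = (1/2)(d_i g_jl + d_j g_il - d_l g_ij): [ss,s] = E_s/2 = 0, [ss,t] = F_s - E_t/2 = 0, [st,s] = E_t/2 = 0, [st,t] = G_s/2 = 1/3, [tt,s] = F_t - G_s/2 = -1/3, [tt,t] = G_t/2 = 0
Gamma^s_ij = (G*[ij,s] - F*[ij,t])/(EG - F^2), Gamma^t_ij = (E*[ij,t] - F*[ij,s])/(EG - F^2)
Gamma_sss = 0, Gamma_sst = 0, Gamma_stt = -3/10, Gamma_tss = 0, Gamma_tst = 1/3, Gamma_ttt = 0
X = (-3, 0), Y = (1, 0) at the point


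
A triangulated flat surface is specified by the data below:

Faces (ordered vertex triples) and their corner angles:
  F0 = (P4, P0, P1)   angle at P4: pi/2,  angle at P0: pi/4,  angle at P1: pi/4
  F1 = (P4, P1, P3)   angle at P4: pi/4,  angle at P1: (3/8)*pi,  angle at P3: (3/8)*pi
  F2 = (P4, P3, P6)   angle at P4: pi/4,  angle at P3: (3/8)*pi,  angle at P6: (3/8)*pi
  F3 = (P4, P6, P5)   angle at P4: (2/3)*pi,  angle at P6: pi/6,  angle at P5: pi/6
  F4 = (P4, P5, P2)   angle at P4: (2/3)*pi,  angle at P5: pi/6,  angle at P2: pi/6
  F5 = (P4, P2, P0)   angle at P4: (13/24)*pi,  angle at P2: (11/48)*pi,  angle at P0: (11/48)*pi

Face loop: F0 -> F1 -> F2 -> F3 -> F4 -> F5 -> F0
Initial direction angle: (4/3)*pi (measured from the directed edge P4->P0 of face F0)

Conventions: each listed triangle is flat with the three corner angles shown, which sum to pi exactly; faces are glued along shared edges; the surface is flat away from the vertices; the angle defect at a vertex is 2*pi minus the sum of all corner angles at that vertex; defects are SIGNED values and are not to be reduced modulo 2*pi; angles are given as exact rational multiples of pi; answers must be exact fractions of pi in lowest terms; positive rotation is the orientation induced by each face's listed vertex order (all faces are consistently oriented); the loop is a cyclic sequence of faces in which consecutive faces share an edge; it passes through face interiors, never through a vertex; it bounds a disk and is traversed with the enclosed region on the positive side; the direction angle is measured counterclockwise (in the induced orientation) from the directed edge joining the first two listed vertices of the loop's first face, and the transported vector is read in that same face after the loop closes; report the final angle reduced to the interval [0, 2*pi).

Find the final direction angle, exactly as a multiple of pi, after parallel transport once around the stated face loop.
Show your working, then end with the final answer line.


enclosed vertex P4: corner angles sum to (23/8)*pi, defect = 2*pi - (23/8)*pi = (-7/8)*pi
adding the enclosed defects to the starting angle (mod 2*pi, induced orientation) gives the holonomy
final angle = (4/3)*pi - (7/8)*pi = (11/24)*pi (mod 2*pi)

Answer: final direction angle = (11/24)*pi


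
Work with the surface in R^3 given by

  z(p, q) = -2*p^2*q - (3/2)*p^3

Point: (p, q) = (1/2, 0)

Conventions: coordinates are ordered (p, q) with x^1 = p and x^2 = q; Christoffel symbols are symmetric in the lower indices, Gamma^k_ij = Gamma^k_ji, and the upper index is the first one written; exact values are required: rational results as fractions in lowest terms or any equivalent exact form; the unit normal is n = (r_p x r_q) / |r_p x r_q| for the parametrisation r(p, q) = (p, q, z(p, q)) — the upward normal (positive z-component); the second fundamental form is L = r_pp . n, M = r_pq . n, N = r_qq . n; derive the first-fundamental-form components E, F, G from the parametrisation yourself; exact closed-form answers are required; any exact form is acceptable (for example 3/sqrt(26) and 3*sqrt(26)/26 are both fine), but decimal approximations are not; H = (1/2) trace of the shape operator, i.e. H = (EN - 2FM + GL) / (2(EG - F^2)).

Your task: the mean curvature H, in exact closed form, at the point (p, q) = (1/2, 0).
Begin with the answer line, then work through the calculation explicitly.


Answer: H = -864*sqrt(161)/25921

z_p = -9/8, z_q = -1/2, z_pp = -9/2, z_pq = -2, z_qq = 0
E = 145/64, F = 9/16, G = 5/4; answer radicand W^2 = 161/64
unnormalised second-form numerators: l = -9/2, m = -2, n = 0; L = l/sqrt(161/64), and similarly M = m/sqrt(W^2), N = n/sqrt(W^2)
H = (E*n - 2*F*m + G*l) / (2*(EG - F^2)*sqrt(W^2)); E*n - 2*F*m + G*l = -27/8, EG - F^2 = 161/64, so H = (-108/161)/sqrt(161/64)


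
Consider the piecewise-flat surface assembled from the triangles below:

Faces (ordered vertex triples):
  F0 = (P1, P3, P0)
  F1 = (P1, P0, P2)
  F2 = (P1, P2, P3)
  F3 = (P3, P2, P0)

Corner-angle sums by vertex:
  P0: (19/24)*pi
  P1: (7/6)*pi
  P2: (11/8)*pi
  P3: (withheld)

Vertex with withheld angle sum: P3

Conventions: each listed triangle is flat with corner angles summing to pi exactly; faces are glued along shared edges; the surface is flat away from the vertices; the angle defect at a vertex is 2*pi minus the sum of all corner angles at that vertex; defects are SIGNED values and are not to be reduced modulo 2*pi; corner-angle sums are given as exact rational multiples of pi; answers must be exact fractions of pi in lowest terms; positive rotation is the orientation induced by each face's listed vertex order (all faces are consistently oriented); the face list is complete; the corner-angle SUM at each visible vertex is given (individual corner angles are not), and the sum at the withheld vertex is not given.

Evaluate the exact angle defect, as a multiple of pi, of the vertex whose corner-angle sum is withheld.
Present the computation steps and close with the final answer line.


V = 4, E = 6, F = 4; chi = V - E + F = 2
Gauss-Bonnet: total defect = 2*pi*chi = 4*pi; visible defects sum to (8/3)*pi

Answer: defect(P3) = (4/3)*pi


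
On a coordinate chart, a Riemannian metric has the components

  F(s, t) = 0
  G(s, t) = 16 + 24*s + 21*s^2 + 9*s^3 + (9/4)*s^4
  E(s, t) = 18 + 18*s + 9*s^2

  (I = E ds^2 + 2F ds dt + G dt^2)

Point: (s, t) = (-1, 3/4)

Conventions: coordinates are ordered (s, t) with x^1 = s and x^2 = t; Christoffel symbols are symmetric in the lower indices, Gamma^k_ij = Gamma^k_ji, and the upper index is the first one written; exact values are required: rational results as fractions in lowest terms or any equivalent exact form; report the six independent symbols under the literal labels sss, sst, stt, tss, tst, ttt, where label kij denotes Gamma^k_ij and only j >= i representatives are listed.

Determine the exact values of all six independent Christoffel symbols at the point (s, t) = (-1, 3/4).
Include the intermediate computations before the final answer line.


E = 9, F = 0, G = 25/4 at the point
E_s = 0, E_t = 0, F_s = 0, F_t = 0, G_s = 0, G_t = 0
EG - F^2 = 225/4;  g^inv = (4/225) * [[25/4, 0], [0, 9]]
first-kind symbols [ij,l] = (1/2)(d_i g_jl + d_j g_il - d_l g_ij): [ss,s] = E_s/2 = 0, [ss,t] = F_s - E_t/2 = 0, [st,s] = E_t/2 = 0, [st,t] = G_s/2 = 0, [tt,s] = F_t - G_s/2 = 0, [tt,t] = G_t/2 = 0
Gamma^s_ij = (G*[ij,s] - F*[ij,t])/(EG - F^2), Gamma^t_ij = (E*[ij,t] - F*[ij,s])/(EG - F^2)

Answer: Gamma_sss = 0, Gamma_sst = 0, Gamma_stt = 0, Gamma_tss = 0, Gamma_tst = 0, Gamma_ttt = 0


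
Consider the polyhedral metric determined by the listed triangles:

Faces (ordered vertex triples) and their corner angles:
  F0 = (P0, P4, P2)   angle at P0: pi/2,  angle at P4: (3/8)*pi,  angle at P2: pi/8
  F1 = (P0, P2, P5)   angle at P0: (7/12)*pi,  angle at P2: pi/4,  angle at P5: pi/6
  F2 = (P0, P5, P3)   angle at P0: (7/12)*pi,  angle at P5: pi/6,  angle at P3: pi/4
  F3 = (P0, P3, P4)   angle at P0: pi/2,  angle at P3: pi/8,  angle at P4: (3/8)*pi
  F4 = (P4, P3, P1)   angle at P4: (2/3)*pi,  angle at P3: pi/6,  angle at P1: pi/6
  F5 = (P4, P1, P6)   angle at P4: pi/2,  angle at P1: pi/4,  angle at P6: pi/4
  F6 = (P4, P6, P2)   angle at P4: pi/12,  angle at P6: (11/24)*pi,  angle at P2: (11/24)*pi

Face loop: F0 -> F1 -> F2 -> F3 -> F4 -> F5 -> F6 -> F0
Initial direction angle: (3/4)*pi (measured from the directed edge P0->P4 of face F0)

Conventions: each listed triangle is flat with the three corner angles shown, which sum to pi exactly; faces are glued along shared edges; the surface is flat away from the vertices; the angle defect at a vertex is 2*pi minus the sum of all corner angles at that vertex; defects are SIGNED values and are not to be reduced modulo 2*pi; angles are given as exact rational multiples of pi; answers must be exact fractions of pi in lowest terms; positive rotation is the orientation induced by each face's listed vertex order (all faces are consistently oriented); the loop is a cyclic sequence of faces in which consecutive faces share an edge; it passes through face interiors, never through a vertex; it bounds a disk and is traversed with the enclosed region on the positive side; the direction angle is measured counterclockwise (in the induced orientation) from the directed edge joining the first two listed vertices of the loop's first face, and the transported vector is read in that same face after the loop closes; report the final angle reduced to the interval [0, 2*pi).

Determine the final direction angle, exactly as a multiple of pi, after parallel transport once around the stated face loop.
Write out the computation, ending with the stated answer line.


enclosed vertex P0: corner angles sum to (13/6)*pi, defect = 2*pi - (13/6)*pi = -pi/6
enclosed vertex P4: corner angles sum to 2*pi, defect = 2*pi - 2*pi = 0
by Gauss-Bonnet the loop rotates the vector by the enclosed defect sum (positive orientation, mod 2*pi)
final angle = (3/4)*pi - pi/6 = (7/12)*pi (mod 2*pi)

Answer: final direction angle = (7/12)*pi


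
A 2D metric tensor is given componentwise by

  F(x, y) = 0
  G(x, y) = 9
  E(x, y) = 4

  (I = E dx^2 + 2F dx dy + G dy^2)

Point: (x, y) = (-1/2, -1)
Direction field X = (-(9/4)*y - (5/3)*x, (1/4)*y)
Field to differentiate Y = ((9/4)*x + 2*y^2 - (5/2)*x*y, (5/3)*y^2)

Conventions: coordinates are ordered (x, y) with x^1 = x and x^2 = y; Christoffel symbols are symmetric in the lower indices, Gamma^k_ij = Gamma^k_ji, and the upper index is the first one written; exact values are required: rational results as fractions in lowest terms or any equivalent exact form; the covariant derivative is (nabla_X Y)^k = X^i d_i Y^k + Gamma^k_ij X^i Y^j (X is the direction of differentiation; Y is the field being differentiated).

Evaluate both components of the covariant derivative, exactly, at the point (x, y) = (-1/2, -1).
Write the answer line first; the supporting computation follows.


Answer: (nabla_X Y)^x = 46/3, (nabla_X Y)^y = 5/6

E = 4, F = 0, G = 9 at the point
E_x = 0, E_y = 0, F_x = 0, F_y = 0, G_x = 0, G_y = 0
EG - F^2 = 36;  g^inv = (1/36) * [[9, 0], [0, 4]]
first-kind symbols [ij,l] = (1/2)(d_i g_jl + d_j g_il - d_l g_ij): [xx,x] = E_x/2 = 0, [xx,y] = F_x - E_y/2 = 0, [xy,x] = E_y/2 = 0, [xy,y] = G_x/2 = 0, [yy,x] = F_y - G_x/2 = 0, [yy,y] = G_y/2 = 0
Gamma^x_ij = (G*[ij,x] - F*[ij,y])/(EG - F^2), Gamma^y_ij = (E*[ij,y] - F*[ij,x])/(EG - F^2)
Gamma_xxx = 0, Gamma_xxy = 0, Gamma_xyy = 0, Gamma_yxx = 0, Gamma_yxy = 0, Gamma_yyy = 0
X = (37/12, -1/4), Y = (-3/8, 5/3) at the point


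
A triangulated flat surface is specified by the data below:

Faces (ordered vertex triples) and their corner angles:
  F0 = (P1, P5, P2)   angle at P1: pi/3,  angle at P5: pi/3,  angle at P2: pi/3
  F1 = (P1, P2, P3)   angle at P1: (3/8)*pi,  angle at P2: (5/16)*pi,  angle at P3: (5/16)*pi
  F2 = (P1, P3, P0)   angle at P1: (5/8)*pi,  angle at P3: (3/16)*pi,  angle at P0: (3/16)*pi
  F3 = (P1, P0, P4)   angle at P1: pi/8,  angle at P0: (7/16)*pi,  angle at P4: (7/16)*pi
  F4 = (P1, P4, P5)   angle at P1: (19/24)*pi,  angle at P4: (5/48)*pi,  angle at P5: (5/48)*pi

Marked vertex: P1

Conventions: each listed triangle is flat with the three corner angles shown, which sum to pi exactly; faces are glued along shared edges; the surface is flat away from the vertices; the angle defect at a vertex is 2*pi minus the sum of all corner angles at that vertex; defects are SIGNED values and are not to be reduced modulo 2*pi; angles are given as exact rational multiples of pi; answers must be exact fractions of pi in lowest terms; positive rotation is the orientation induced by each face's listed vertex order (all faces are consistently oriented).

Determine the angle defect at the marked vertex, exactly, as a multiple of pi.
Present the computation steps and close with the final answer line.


Sum of corner angles at P1: (9/4)*pi
defect = 2*pi - (9/4)*pi

Answer: defect(P1) = -pi/4


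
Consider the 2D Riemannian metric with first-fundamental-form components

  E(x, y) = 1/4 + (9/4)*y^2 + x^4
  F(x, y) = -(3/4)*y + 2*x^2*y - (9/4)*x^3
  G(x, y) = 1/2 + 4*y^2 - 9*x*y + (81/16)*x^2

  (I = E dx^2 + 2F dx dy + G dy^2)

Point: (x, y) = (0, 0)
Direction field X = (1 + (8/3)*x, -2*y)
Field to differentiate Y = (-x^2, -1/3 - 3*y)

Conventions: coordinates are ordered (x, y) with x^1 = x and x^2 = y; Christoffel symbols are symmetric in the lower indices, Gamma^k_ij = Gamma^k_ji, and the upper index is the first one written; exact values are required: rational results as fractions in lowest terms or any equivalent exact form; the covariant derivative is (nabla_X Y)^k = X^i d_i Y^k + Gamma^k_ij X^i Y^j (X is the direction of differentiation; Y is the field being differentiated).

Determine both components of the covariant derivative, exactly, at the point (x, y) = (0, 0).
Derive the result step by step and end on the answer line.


E = 1/4, F = 0, G = 1/2 at the point
E_x = 0, E_y = 0, F_x = 0, F_y = -3/4, G_x = 0, G_y = 0
EG - F^2 = 1/8;  g^inv = (8) * [[1/2, 0], [0, 1/4]]
first-kind symbols [ij,l] = (1/2)(d_i g_jl + d_j g_il - d_l g_ij): [xx,x] = E_x/2 = 0, [xx,y] = F_x - E_y/2 = 0, [xy,x] = E_y/2 = 0, [xy,y] = G_x/2 = 0, [yy,x] = F_y - G_x/2 = -3/4, [yy,y] = G_y/2 = 0
Gamma^x_ij = (G*[ij,x] - F*[ij,y])/(EG - F^2), Gamma^y_ij = (E*[ij,y] - F*[ij,x])/(EG - F^2)
Gamma_xxx = 0, Gamma_xxy = 0, Gamma_xyy = -3, Gamma_yxx = 0, Gamma_yxy = 0, Gamma_yyy = 0
X = (1, 0), Y = (0, -1/3) at the point

Answer: (nabla_X Y)^x = 0, (nabla_X Y)^y = 0


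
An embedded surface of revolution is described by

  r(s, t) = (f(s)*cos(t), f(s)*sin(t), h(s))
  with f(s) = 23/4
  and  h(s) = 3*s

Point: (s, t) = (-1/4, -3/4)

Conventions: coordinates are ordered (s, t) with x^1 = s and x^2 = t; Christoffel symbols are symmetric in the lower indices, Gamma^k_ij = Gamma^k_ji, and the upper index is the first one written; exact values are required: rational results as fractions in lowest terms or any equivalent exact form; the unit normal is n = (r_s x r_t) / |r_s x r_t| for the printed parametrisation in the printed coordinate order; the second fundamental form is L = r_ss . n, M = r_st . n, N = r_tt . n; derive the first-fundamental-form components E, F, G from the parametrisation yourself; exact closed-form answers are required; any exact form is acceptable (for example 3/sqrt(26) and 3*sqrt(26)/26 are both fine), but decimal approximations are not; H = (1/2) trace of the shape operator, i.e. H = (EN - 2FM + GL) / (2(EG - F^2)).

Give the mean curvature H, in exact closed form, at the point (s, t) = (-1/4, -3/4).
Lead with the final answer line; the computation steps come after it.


Answer: H = 2/23

f = 23/4, f' = 0, f'' = 0, h' = 3, h'' = 0
E = 9, F = 0, G = 529/16; answer radicand W^2 = 9
unnormalised second-form numerators: l = 0, m = 0, n = 69/4; L = l/sqrt(9), and similarly M = m/sqrt(W^2), N = n/sqrt(W^2)
H = (E*n - 2*F*m + G*l) / (2*(EG - F^2)*sqrt(W^2)); E*n - 2*F*m + G*l = 621/4, EG - F^2 = 4761/16, so H = (6/23)/sqrt(9)


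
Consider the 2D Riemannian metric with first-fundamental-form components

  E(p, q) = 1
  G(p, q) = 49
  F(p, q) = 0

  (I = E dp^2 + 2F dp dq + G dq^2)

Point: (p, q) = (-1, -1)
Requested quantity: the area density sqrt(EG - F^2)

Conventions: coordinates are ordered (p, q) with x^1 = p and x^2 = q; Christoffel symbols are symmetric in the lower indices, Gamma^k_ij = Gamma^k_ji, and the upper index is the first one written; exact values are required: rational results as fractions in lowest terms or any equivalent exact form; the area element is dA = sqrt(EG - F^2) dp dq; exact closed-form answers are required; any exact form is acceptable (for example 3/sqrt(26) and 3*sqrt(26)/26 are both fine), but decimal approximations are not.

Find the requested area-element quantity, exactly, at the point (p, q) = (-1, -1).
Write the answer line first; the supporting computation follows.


Answer: sqrt(EG - F^2) = 7

E = 1, F = 0, G = 49; EG - F^2 = 49


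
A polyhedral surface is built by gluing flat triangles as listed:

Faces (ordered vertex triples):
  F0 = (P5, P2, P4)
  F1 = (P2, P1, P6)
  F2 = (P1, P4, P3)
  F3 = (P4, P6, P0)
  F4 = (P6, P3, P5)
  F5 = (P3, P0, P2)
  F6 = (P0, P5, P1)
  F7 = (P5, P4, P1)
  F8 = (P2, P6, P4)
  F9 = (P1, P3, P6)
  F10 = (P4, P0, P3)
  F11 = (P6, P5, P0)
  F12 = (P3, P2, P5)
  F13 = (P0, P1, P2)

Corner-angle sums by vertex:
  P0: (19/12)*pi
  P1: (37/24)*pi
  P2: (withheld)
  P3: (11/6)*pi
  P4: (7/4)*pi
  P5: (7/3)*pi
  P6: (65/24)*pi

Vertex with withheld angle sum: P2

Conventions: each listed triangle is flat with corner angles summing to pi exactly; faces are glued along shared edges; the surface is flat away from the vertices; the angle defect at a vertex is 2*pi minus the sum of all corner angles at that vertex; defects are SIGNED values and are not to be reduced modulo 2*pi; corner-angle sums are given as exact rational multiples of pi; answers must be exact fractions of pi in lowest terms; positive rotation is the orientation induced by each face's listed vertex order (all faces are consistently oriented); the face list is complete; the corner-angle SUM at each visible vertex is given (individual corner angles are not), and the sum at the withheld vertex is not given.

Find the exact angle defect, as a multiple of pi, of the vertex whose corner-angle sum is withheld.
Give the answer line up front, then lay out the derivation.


Answer: defect(P2) = -pi/4

V = 7, E = 21, F = 14; chi = V - E + F = 0
Gauss-Bonnet: total defect = 2*pi*chi = 0; visible defects sum to pi/4


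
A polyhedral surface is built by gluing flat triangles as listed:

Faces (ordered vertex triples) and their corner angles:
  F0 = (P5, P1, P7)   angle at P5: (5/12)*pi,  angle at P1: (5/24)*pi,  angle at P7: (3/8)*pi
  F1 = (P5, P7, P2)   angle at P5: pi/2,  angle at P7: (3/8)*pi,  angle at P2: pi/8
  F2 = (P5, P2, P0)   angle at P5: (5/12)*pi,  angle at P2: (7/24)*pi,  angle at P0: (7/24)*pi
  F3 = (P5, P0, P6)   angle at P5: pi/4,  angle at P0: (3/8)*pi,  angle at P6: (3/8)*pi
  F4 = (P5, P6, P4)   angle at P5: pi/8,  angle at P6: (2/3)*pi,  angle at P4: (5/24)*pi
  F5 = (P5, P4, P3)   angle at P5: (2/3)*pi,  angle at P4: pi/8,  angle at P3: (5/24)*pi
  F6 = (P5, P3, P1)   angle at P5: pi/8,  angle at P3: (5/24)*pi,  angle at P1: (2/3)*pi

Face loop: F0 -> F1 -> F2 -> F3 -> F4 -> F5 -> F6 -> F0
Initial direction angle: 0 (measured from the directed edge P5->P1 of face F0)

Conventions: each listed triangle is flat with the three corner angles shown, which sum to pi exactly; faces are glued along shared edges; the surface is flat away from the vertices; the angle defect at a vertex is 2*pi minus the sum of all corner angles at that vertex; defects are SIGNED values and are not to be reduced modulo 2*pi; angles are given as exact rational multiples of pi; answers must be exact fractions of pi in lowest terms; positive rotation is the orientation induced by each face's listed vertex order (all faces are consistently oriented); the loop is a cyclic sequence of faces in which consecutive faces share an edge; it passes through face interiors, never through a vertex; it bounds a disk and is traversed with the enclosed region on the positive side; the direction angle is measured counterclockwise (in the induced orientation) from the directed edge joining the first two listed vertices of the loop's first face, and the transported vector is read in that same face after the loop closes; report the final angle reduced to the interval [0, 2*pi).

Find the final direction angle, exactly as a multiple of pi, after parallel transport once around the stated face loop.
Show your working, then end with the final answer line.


enclosed vertex P5: corner angles sum to (5/2)*pi, defect = 2*pi - (5/2)*pi = -pi/2
the final direction is the initial angle plus the enclosed defects, taken mod 2*pi in the induced orientation
final angle = 0 - pi/2 = (3/2)*pi (mod 2*pi)

Answer: final direction angle = (3/2)*pi
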